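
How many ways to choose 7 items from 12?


C(12,7) = 12!/(7! × 5!)
= 479001600/(5040 × 120)
= 792

C(12,7) = 792


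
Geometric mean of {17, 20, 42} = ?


Product = 17 × 20 × 42 = 14280
GM = 14280^(1/3) = 24.2610

GM = 24.2610


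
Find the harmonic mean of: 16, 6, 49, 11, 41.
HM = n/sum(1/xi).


Sum of reciprocals = 1/16 + 1/6 + 1/49 + 1/11 + 1/41 = 0.364874
HM = 5/0.364874 = 13.7034

HM = 13.7034


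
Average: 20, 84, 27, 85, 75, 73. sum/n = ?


Sum = 20 + 84 + 27 + 85 + 75 + 73 = 364
n = 6
Mean = 364/6 = 60.6667

Mean = 60.6667


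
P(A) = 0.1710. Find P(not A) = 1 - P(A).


P(not A) = 1 - 0.1710 = 0.8290

P(not A) = 0.8290


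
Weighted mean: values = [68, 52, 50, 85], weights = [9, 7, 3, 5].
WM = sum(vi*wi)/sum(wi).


Numerator = 68*9 + 52*7 + 50*3 + 85*5 = 1551
Denominator = 9 + 7 + 3 + 5 = 24
WM = 1551/24 = 64.6250

WM = 64.6250


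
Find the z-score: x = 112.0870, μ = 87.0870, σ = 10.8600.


z = (112.0870 - 87.0870)/10.8600
= 25.0000/10.8600
= 2.3020

z = 2.3020


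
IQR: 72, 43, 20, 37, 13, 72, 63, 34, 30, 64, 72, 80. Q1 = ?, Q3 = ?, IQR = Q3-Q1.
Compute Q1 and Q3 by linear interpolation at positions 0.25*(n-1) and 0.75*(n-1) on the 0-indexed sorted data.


Sorted: 13, 20, 30, 34, 37, 43, 63, 64, 72, 72, 72, 80
Q1 (25th %ile) = 33.0000
Q3 (75th %ile) = 72.0000
IQR = 72.0000 - 33.0000 = 39.0000

IQR = 39.0000


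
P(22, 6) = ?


P(22,6) = 22!/16!
= 1124000727777607680000/20922789888000
= 53721360

P(22,6) = 53721360


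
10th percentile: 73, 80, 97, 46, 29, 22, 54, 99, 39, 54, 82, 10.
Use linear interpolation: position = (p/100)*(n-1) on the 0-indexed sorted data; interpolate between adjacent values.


Sorted: 10, 22, 29, 39, 46, 54, 54, 73, 80, 82, 97, 99
n = 12
Index = 10/100 * 11 = 1.1000
Lower = data[1] = 22, Upper = data[2] = 29
P10 = 22 + 0.1000*(7) = 22.7000

P10 = 22.7000


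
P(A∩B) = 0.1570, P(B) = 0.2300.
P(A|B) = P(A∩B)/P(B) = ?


P(A|B) = 0.1570/0.2300 = 0.6826

P(A|B) = 0.6826


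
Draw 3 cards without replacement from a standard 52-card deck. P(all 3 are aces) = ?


P(all aces) = (4/52) × (3/51) × (2/50)
= 0.0002

P = 0.0002


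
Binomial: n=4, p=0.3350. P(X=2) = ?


C(4,2) = 6
p^2 = 0.112225
(1-p)^2 = 0.442225
P = 6 * 0.112225 * 0.442225 = 0.2978

P(X=2) = 0.2978


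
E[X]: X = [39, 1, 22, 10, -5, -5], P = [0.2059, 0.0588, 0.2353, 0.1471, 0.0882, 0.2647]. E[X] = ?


E[X] = 39*0.2059 + 1*0.0588 + 22*0.2353 + 10*0.1471 - 5*0.0882 - 5*0.2647
= 8.0301 + 0.0588 + 5.1766 + 1.4710 - 0.4410 - 1.3235
= 12.9720

E[X] = 12.9720


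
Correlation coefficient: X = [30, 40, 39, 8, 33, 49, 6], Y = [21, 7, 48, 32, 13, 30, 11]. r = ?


Mean X = 29.2857, Mean Y = 23.1429
SD X = 15.153635, SD Y = 13.410322
Cov = 36.959184
r = 36.959184/(15.153635*13.410322) = 0.1819

r = 0.1819


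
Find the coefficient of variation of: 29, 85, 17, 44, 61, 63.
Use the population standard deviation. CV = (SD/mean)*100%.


Mean = 49.8333
SD = 22.6599
CV = (22.6599/49.8333)*100 = 45.4714%

CV = 45.4714%


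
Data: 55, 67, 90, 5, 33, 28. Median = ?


Sorted: 5, 28, 33, 55, 67, 90
n = 6 (even)
Middle values: 33 and 55
Median = (33+55)/2 = 44.0000

Median = 44.0000


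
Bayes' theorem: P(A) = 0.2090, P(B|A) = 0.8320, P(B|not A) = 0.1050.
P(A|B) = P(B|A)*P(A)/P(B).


P(B) = P(B|A)*P(A) + P(B|A')*P(A')
= 0.8320*0.2090 + 0.1050*0.7910
= 0.173888 + 0.083055 = 0.256943
P(A|B) = 0.173888/0.256943 = 0.6768

P(A|B) = 0.6768


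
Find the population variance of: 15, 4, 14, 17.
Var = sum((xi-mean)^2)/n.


Mean = 12.5000
Squared deviations: 6.2500, 72.2500, 2.2500, 20.2500
Sum = 101.0000
Variance = 101.0000/4 = 25.2500

Variance = 25.2500


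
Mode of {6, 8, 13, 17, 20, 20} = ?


Frequencies: 6:1, 8:1, 13:1, 17:1, 20:2
Max frequency = 2
Mode = 20

Mode = 20


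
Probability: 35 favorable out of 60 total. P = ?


P = 35/60 = 0.5833

P = 0.5833


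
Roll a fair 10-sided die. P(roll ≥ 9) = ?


Favorable outcomes (roll ≥ 9): 2
Total outcomes = 10
P = 2/10 = 0.2000

P = 0.2000


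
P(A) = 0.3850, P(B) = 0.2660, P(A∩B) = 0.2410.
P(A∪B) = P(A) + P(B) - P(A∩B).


P(A∪B) = 0.3850 + 0.2660 - 0.2410
= 0.6510 - 0.2410
= 0.4100

P(A∪B) = 0.4100


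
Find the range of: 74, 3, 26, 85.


Max = 85, Min = 3
Range = 85 - 3 = 82

Range = 82


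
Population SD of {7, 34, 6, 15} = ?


Mean = 15.5000
Variance = 126.2500
SD = sqrt(126.2500) = 11.2361

SD = 11.2361


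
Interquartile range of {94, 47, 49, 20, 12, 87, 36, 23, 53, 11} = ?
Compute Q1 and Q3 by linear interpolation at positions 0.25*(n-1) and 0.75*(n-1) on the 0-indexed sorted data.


Sorted: 11, 12, 20, 23, 36, 47, 49, 53, 87, 94
Q1 (25th %ile) = 20.7500
Q3 (75th %ile) = 52.0000
IQR = 52.0000 - 20.7500 = 31.2500

IQR = 31.2500


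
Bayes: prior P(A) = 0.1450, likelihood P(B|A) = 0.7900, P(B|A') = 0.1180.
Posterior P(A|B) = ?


P(B) = P(B|A)*P(A) + P(B|A')*P(A')
= 0.7900*0.1450 + 0.1180*0.8550
= 0.114550 + 0.100890 = 0.215440
P(A|B) = 0.114550/0.215440 = 0.5317

P(A|B) = 0.5317


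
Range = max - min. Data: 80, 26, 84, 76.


Max = 84, Min = 26
Range = 84 - 26 = 58

Range = 58


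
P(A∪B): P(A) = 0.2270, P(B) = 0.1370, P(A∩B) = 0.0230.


P(A∪B) = 0.2270 + 0.1370 - 0.0230
= 0.3640 - 0.0230
= 0.3410

P(A∪B) = 0.3410


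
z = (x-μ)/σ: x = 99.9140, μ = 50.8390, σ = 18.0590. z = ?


z = (99.9140 - 50.8390)/18.0590
= 49.0750/18.0590
= 2.7175

z = 2.7175


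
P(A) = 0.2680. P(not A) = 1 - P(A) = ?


P(not A) = 1 - 0.2680 = 0.7320

P(not A) = 0.7320


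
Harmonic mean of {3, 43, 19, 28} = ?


Sum of reciprocals = 1/3 + 1/43 + 1/19 + 1/28 = 0.444935
HM = 4/0.444935 = 8.9901

HM = 8.9901


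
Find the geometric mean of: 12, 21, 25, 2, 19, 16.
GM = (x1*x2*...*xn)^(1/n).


Product = 12 × 21 × 25 × 2 × 19 × 16 = 3830400
GM = 3830400^(1/6) = 12.5086

GM = 12.5086


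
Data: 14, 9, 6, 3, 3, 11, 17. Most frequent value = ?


Frequencies: 3:2, 6:1, 9:1, 11:1, 14:1, 17:1
Max frequency = 2
Mode = 3

Mode = 3


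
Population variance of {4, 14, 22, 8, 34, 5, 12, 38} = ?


Mean = 17.1250
Squared deviations: 172.2656, 9.7656, 23.7656, 83.2656, 284.7656, 147.0156, 26.2656, 435.7656
Sum = 1182.8750
Variance = 1182.8750/8 = 147.8594

Variance = 147.8594


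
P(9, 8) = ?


P(9,8) = 9!/1!
= 362880/1
= 362880

P(9,8) = 362880


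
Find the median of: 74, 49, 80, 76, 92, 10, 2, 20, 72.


Sorted: 2, 10, 20, 49, 72, 74, 76, 80, 92
n = 9 (odd)
Middle value = 72

Median = 72


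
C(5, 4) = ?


C(5,4) = 5!/(4! × 1!)
= 120/(24 × 1)
= 5

C(5,4) = 5


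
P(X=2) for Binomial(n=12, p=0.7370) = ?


C(12,2) = 66
p^2 = 0.543169
(1-p)^10 = 1.583279e-06
P = 66 * 0.543169 * 1.583279e-06 = 5.6759e-05

P(X=2) = 5.6759e-05


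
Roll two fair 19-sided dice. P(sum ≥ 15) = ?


Total outcomes = 19×19 = 361
Favorable (sum ≥ 15): 270
P = 270/361 = 0.7479

P = 0.7479


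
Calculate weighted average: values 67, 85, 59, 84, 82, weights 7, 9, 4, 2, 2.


Numerator = 67*7 + 85*9 + 59*4 + 84*2 + 82*2 = 1802
Denominator = 7 + 9 + 4 + 2 + 2 = 24
WM = 1802/24 = 75.0833

WM = 75.0833


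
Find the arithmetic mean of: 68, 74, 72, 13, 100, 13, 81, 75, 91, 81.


Sum = 68 + 74 + 72 + 13 + 100 + 13 + 81 + 75 + 91 + 81 = 668
n = 10
Mean = 668/10 = 66.8000

Mean = 66.8000


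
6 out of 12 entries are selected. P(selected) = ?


P = 6/12 = 0.5000

P = 0.5000


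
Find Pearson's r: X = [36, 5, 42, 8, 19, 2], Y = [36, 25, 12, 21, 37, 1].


Mean X = 18.6667, Mean Y = 22.0000
SD X = 15.402020, SD Y = 12.727922
Cov = 55.666667
r = 55.666667/(15.402020*12.727922) = 0.2840

r = 0.2840


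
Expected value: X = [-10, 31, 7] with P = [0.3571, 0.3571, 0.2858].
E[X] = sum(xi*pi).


E[X] = -10*0.3571 + 31*0.3571 + 7*0.2858
= -3.5710 + 11.0701 + 2.0006
= 9.4997

E[X] = 9.4997


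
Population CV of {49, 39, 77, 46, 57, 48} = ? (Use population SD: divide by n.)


Mean = 52.6667
SD = 12.0922
CV = (12.0922/52.6667)*100 = 22.9599%

CV = 22.9599%


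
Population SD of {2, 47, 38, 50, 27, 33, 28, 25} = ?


Mean = 31.2500
Variance = 196.4375
SD = sqrt(196.4375) = 14.0156

SD = 14.0156


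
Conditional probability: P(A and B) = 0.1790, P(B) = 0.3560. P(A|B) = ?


P(A|B) = 0.1790/0.3560 = 0.5028

P(A|B) = 0.5028


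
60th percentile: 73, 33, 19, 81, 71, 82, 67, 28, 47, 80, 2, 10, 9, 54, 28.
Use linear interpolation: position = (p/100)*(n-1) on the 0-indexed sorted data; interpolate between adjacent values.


Sorted: 2, 9, 10, 19, 28, 28, 33, 47, 54, 67, 71, 73, 80, 81, 82
n = 15
Index = 60/100 * 14 = 8.4000
Lower = data[8] = 54, Upper = data[9] = 67
P60 = 54 + 0.4000*(13) = 59.2000

P60 = 59.2000


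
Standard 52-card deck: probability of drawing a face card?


12 face cards in 52 cards
P = 12/52 = 0.2308

P = 0.2308


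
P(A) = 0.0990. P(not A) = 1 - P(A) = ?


P(not A) = 1 - 0.0990 = 0.9010

P(not A) = 0.9010


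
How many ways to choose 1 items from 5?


C(5,1) = 5!/(1! × 4!)
= 120/(1 × 24)
= 5

C(5,1) = 5


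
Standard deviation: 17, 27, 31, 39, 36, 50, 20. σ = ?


Mean = 31.4286
Variance = 111.6735
SD = sqrt(111.6735) = 10.5676

SD = 10.5676


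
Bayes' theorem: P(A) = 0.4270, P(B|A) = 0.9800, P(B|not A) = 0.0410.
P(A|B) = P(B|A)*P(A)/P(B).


P(B) = P(B|A)*P(A) + P(B|A')*P(A')
= 0.9800*0.4270 + 0.0410*0.5730
= 0.418460 + 0.023493 = 0.441953
P(A|B) = 0.418460/0.441953 = 0.9468

P(A|B) = 0.9468


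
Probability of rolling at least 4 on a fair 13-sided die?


Favorable outcomes (roll ≥ 4): 10
Total outcomes = 13
P = 10/13 = 0.7692

P = 0.7692


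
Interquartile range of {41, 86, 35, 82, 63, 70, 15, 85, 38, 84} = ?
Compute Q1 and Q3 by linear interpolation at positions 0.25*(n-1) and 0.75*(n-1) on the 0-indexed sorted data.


Sorted: 15, 35, 38, 41, 63, 70, 82, 84, 85, 86
Q1 (25th %ile) = 38.7500
Q3 (75th %ile) = 83.5000
IQR = 83.5000 - 38.7500 = 44.7500

IQR = 44.7500


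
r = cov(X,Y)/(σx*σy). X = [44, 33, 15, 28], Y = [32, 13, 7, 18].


Mean X = 30.0000, Mean Y = 17.5000
SD X = 10.416333, SD Y = 9.233093
Cov = 86.500000
r = 86.500000/(10.416333*9.233093) = 0.8994

r = 0.8994


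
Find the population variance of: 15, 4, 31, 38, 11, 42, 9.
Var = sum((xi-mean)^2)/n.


Mean = 21.4286
Squared deviations: 41.3265, 303.7551, 91.6122, 274.6122, 108.7551, 423.1837, 154.4694
Sum = 1397.7143
Variance = 1397.7143/7 = 199.6735

Variance = 199.6735


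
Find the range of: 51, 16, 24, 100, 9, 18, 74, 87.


Max = 100, Min = 9
Range = 100 - 9 = 91

Range = 91


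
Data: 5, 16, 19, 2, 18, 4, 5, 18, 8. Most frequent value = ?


Frequencies: 2:1, 4:1, 5:2, 8:1, 16:1, 18:2, 19:1
Max frequency = 2
Mode = 5, 18

Mode = 5, 18


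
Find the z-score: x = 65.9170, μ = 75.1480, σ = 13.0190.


z = (65.9170 - 75.1480)/13.0190
= -9.2310/13.0190
= -0.7090

z = -0.7090


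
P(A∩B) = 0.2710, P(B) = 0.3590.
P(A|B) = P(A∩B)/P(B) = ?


P(A|B) = 0.2710/0.3590 = 0.7549

P(A|B) = 0.7549


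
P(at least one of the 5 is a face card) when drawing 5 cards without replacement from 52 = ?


P(at least one) = 1 - P(none)
P(none) = (40/52) × (39/51) × (38/50) × (37/49) × (36/48) = 0.253181
P(at least one) = 1 - 0.253181 = 0.7468

P = 0.7468


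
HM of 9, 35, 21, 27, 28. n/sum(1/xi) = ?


Sum of reciprocals = 1/9 + 1/35 + 1/21 + 1/27 + 1/28 = 0.260053
HM = 5/0.260053 = 19.2269

HM = 19.2269


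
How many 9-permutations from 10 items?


P(10,9) = 10!/1!
= 3628800/1
= 3628800

P(10,9) = 3628800


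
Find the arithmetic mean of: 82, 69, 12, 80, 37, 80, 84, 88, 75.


Sum = 82 + 69 + 12 + 80 + 37 + 80 + 84 + 88 + 75 = 607
n = 9
Mean = 607/9 = 67.4444

Mean = 67.4444


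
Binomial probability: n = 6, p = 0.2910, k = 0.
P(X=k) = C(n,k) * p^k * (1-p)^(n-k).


C(6,0) = 1
p^0 = 1.000000
(1-p)^6 = 0.127022
P = 1 * 1.000000 * 0.127022 = 0.1270

P(X=0) = 0.1270


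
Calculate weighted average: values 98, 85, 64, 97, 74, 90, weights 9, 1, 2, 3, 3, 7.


Numerator = 98*9 + 85*1 + 64*2 + 97*3 + 74*3 + 90*7 = 2238
Denominator = 9 + 1 + 2 + 3 + 3 + 7 = 25
WM = 2238/25 = 89.5200

WM = 89.5200


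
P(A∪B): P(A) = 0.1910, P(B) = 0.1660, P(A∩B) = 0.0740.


P(A∪B) = 0.1910 + 0.1660 - 0.0740
= 0.3570 - 0.0740
= 0.2830

P(A∪B) = 0.2830


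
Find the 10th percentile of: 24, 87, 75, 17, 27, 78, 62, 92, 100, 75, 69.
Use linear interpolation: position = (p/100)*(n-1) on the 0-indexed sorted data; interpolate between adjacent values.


Sorted: 17, 24, 27, 62, 69, 75, 75, 78, 87, 92, 100
n = 11
Index = 10/100 * 10 = 1.0000
Lower = data[1] = 24, Upper = data[2] = 27
P10 = 24 + 0*(3) = 24.0000

P10 = 24.0000


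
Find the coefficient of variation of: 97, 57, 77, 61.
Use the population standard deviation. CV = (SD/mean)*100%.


Mean = 73.0000
SD = 15.7480
CV = (15.7480/73.0000)*100 = 21.5726%

CV = 21.5726%


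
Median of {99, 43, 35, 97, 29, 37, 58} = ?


Sorted: 29, 35, 37, 43, 58, 97, 99
n = 7 (odd)
Middle value = 43

Median = 43


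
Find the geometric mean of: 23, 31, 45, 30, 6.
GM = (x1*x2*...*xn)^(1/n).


Product = 23 × 31 × 45 × 30 × 6 = 5775300
GM = 5775300^(1/5) = 22.5069

GM = 22.5069


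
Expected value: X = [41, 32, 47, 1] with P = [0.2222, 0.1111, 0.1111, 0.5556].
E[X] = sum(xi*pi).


E[X] = 41*0.2222 + 32*0.1111 + 47*0.1111 + 1*0.5556
= 9.1102 + 3.5552 + 5.2217 + 0.5556
= 18.4427

E[X] = 18.4427


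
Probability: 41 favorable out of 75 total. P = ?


P = 41/75 = 0.5467

P = 0.5467


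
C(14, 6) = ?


C(14,6) = 14!/(6! × 8!)
= 87178291200/(720 × 40320)
= 3003

C(14,6) = 3003


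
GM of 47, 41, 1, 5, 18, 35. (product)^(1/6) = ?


Product = 47 × 41 × 1 × 5 × 18 × 35 = 6070050
GM = 6070050^(1/6) = 13.5062

GM = 13.5062


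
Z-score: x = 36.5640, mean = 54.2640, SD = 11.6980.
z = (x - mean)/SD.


z = (36.5640 - 54.2640)/11.6980
= -17.7000/11.6980
= -1.5131

z = -1.5131


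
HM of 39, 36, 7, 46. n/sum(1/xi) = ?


Sum of reciprocals = 1/39 + 1/36 + 1/7 + 1/46 = 0.218015
HM = 4/0.218015 = 18.3474

HM = 18.3474


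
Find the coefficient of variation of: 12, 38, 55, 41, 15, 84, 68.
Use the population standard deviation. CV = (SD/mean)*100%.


Mean = 44.7143
SD = 24.5049
CV = (24.5049/44.7143)*100 = 54.8033%

CV = 54.8033%


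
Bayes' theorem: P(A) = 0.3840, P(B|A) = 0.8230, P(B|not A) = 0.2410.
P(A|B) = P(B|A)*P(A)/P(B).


P(B) = P(B|A)*P(A) + P(B|A')*P(A')
= 0.8230*0.3840 + 0.2410*0.6160
= 0.316032 + 0.148456 = 0.464488
P(A|B) = 0.316032/0.464488 = 0.6804

P(A|B) = 0.6804


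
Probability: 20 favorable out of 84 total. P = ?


P = 20/84 = 0.2381

P = 0.2381


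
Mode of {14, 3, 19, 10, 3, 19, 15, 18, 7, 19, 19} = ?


Frequencies: 3:2, 7:1, 10:1, 14:1, 15:1, 18:1, 19:4
Max frequency = 4
Mode = 19

Mode = 19


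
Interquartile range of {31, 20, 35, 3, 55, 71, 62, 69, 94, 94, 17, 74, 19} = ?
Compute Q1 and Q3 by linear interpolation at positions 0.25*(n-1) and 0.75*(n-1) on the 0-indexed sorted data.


Sorted: 3, 17, 19, 20, 31, 35, 55, 62, 69, 71, 74, 94, 94
Q1 (25th %ile) = 20.0000
Q3 (75th %ile) = 71.0000
IQR = 71.0000 - 20.0000 = 51.0000

IQR = 51.0000


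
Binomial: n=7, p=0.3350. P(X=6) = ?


C(7,6) = 7
p^6 = 0.001413
(1-p)^1 = 0.665000
P = 7 * 0.001413 * 0.665000 = 0.0066

P(X=6) = 0.0066


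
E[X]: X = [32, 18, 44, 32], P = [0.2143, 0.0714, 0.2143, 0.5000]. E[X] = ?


E[X] = 32*0.2143 + 18*0.0714 + 44*0.2143 + 32*0.5000
= 6.8576 + 1.2852 + 9.4292 + 16.0000
= 33.5720

E[X] = 33.5720


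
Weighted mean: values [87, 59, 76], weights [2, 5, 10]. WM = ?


Numerator = 87*2 + 59*5 + 76*10 = 1229
Denominator = 2 + 5 + 10 = 17
WM = 1229/17 = 72.2941

WM = 72.2941


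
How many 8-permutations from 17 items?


P(17,8) = 17!/9!
= 355687428096000/362880
= 980179200

P(17,8) = 980179200


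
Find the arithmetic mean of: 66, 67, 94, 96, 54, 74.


Sum = 66 + 67 + 94 + 96 + 54 + 74 = 451
n = 6
Mean = 451/6 = 75.1667

Mean = 75.1667


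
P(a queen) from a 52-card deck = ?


4 queens in 52 cards
P = 4/52 = 0.0769

P = 0.0769


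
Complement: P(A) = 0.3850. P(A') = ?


P(not A) = 1 - 0.3850 = 0.6150

P(not A) = 0.6150


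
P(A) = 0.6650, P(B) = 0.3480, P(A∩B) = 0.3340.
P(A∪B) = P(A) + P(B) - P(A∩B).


P(A∪B) = 0.6650 + 0.3480 - 0.3340
= 1.0130 - 0.3340
= 0.6790

P(A∪B) = 0.6790


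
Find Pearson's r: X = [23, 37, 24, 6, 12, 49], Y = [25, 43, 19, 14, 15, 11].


Mean X = 25.1667, Mean Y = 21.1667
SD X = 14.461635, SD Y = 10.714735
Cov = 38.138889
r = 38.138889/(14.461635*10.714735) = 0.2461

r = 0.2461


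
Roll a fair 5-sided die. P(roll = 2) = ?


Favorable outcomes (roll = 2): 1
Total outcomes = 5
P = 1/5 = 0.2000

P = 0.2000


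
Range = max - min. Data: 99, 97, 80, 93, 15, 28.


Max = 99, Min = 15
Range = 99 - 15 = 84

Range = 84


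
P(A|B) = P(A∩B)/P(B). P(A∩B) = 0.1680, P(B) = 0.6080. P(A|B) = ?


P(A|B) = 0.1680/0.6080 = 0.2763

P(A|B) = 0.2763


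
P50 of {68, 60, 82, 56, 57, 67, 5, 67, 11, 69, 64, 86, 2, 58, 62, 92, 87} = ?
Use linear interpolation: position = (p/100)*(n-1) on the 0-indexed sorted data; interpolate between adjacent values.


Sorted: 2, 5, 11, 56, 57, 58, 60, 62, 64, 67, 67, 68, 69, 82, 86, 87, 92
n = 17
Index = 50/100 * 16 = 8.0000
Lower = data[8] = 64, Upper = data[9] = 67
P50 = 64 + 0*(3) = 64.0000

P50 = 64.0000


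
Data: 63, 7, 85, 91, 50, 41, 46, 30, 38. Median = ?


Sorted: 7, 30, 38, 41, 46, 50, 63, 85, 91
n = 9 (odd)
Middle value = 46

Median = 46


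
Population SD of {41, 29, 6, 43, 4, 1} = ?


Mean = 20.6667
Variance = 310.2222
SD = sqrt(310.2222) = 17.6131

SD = 17.6131


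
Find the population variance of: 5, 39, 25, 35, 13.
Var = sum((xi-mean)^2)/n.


Mean = 23.4000
Squared deviations: 338.5600, 243.3600, 2.5600, 134.5600, 108.1600
Sum = 827.2000
Variance = 827.2000/5 = 165.4400

Variance = 165.4400


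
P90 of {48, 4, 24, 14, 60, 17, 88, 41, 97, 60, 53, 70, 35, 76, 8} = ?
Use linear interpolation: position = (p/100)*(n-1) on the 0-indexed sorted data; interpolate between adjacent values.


Sorted: 4, 8, 14, 17, 24, 35, 41, 48, 53, 60, 60, 70, 76, 88, 97
n = 15
Index = 90/100 * 14 = 12.6000
Lower = data[12] = 76, Upper = data[13] = 88
P90 = 76 + 0.6000*(12) = 83.2000

P90 = 83.2000


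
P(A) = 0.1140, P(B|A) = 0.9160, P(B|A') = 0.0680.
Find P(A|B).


P(B) = P(B|A)*P(A) + P(B|A')*P(A')
= 0.9160*0.1140 + 0.0680*0.8860
= 0.104424 + 0.060248 = 0.164672
P(A|B) = 0.104424/0.164672 = 0.6341

P(A|B) = 0.6341


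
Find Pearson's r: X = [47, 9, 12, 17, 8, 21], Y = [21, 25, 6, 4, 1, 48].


Mean X = 19.0000, Mean Y = 17.5000
SD X = 13.304135, SD Y = 16.255768
Cov = 62.166667
r = 62.166667/(13.304135*16.255768) = 0.2875

r = 0.2875


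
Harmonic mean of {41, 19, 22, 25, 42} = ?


Sum of reciprocals = 1/41 + 1/19 + 1/22 + 1/25 + 1/42 = 0.186286
HM = 5/0.186286 = 26.8405

HM = 26.8405


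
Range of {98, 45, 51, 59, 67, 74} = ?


Max = 98, Min = 45
Range = 98 - 45 = 53

Range = 53


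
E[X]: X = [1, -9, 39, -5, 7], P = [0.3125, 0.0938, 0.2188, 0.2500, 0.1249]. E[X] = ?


E[X] = 1*0.3125 - 9*0.0938 + 39*0.2188 - 5*0.2500 + 7*0.1249
= 0.3125 - 0.8442 + 8.5332 - 1.2500 + 0.8743
= 7.6258

E[X] = 7.6258


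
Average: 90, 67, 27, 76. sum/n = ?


Sum = 90 + 67 + 27 + 76 = 260
n = 4
Mean = 260/4 = 65.0000

Mean = 65.0000


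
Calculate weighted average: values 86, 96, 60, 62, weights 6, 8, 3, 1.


Numerator = 86*6 + 96*8 + 60*3 + 62*1 = 1526
Denominator = 6 + 8 + 3 + 1 = 18
WM = 1526/18 = 84.7778

WM = 84.7778


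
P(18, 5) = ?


P(18,5) = 18!/13!
= 6402373705728000/6227020800
= 1028160

P(18,5) = 1028160


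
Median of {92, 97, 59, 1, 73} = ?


Sorted: 1, 59, 73, 92, 97
n = 5 (odd)
Middle value = 73

Median = 73


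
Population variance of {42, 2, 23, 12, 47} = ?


Mean = 25.2000
Squared deviations: 282.2400, 538.2400, 4.8400, 174.2400, 475.2400
Sum = 1474.8000
Variance = 1474.8000/5 = 294.9600

Variance = 294.9600


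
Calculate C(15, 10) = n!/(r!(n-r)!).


C(15,10) = 15!/(10! × 5!)
= 1307674368000/(3628800 × 120)
= 3003

C(15,10) = 3003


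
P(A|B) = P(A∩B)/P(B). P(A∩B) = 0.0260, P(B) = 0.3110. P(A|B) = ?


P(A|B) = 0.0260/0.3110 = 0.0836

P(A|B) = 0.0836


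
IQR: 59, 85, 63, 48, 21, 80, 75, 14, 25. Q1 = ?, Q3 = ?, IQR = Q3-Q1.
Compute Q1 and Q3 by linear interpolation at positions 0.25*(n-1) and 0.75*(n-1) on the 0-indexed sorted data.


Sorted: 14, 21, 25, 48, 59, 63, 75, 80, 85
Q1 (25th %ile) = 25.0000
Q3 (75th %ile) = 75.0000
IQR = 75.0000 - 25.0000 = 50.0000

IQR = 50.0000


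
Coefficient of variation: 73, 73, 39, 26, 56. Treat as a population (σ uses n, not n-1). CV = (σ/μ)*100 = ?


Mean = 53.4000
SD = 18.6183
CV = (18.6183/53.4000)*100 = 34.8657%

CV = 34.8657%


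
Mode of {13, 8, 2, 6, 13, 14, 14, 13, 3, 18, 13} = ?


Frequencies: 2:1, 3:1, 6:1, 8:1, 13:4, 14:2, 18:1
Max frequency = 4
Mode = 13

Mode = 13


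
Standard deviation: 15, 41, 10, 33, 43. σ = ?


Mean = 28.4000
Variance = 182.2400
SD = sqrt(182.2400) = 13.4996

SD = 13.4996


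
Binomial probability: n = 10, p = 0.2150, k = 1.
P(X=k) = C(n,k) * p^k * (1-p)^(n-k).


C(10,1) = 10
p^1 = 0.215000
(1-p)^9 = 0.113195
P = 10 * 0.215000 * 0.113195 = 0.2434

P(X=1) = 0.2434


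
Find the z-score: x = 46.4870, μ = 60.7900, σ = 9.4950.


z = (46.4870 - 60.7900)/9.4950
= -14.3030/9.4950
= -1.5064

z = -1.5064


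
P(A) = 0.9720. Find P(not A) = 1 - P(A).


P(not A) = 1 - 0.9720 = 0.0280

P(not A) = 0.0280


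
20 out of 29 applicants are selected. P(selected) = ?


P = 20/29 = 0.6897

P = 0.6897


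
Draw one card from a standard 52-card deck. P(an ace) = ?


4 aces in 52 cards
P = 4/52 = 0.0769

P = 0.0769


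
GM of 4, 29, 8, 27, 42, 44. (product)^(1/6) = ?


Product = 4 × 29 × 8 × 27 × 42 × 44 = 46303488
GM = 46303488^(1/6) = 18.9497

GM = 18.9497


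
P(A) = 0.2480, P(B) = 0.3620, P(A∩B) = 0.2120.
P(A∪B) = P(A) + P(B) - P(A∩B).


P(A∪B) = 0.2480 + 0.3620 - 0.2120
= 0.6100 - 0.2120
= 0.3980

P(A∪B) = 0.3980


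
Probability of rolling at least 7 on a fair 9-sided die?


Favorable outcomes (roll ≥ 7): 3
Total outcomes = 9
P = 3/9 = 0.3333

P = 0.3333


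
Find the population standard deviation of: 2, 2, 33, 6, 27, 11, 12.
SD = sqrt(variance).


Mean = 13.2857
Variance = 127.3469
SD = sqrt(127.3469) = 11.2848

SD = 11.2848


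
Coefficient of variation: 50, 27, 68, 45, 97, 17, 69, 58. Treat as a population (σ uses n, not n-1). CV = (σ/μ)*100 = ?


Mean = 53.8750
SD = 23.6666
CV = (23.6666/53.8750)*100 = 43.9288%

CV = 43.9288%


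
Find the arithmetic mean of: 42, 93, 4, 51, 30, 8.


Sum = 42 + 93 + 4 + 51 + 30 + 8 = 228
n = 6
Mean = 228/6 = 38.0000

Mean = 38.0000


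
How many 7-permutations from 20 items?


P(20,7) = 20!/13!
= 2432902008176640000/6227020800
= 390700800

P(20,7) = 390700800


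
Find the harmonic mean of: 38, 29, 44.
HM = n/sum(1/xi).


Sum of reciprocals = 1/38 + 1/29 + 1/44 = 0.083526
HM = 3/0.083526 = 35.9170

HM = 35.9170


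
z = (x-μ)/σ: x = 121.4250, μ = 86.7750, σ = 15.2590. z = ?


z = (121.4250 - 86.7750)/15.2590
= 34.6500/15.2590
= 2.2708

z = 2.2708


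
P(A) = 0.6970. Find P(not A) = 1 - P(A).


P(not A) = 1 - 0.6970 = 0.3030

P(not A) = 0.3030


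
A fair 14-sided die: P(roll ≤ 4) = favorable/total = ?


Favorable outcomes (roll ≤ 4): 4
Total outcomes = 14
P = 4/14 = 0.2857

P = 0.2857


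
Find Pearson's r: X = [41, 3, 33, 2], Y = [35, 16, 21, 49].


Mean X = 19.7500, Mean Y = 30.2500
SD X = 17.483921, SD Y = 12.871966
Cov = -28.937500
r = -28.937500/(17.483921*12.871966) = -0.1286

r = -0.1286


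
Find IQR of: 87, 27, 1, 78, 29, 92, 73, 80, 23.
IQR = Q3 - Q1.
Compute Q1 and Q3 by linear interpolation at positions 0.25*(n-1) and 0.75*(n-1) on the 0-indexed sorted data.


Sorted: 1, 23, 27, 29, 73, 78, 80, 87, 92
Q1 (25th %ile) = 27.0000
Q3 (75th %ile) = 80.0000
IQR = 80.0000 - 27.0000 = 53.0000

IQR = 53.0000


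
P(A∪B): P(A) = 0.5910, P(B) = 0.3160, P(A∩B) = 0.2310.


P(A∪B) = 0.5910 + 0.3160 - 0.2310
= 0.9070 - 0.2310
= 0.6760

P(A∪B) = 0.6760


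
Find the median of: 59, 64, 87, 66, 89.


Sorted: 59, 64, 66, 87, 89
n = 5 (odd)
Middle value = 66

Median = 66


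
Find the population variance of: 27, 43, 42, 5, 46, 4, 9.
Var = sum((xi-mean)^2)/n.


Mean = 25.1429
Squared deviations: 3.4490, 318.8776, 284.1633, 405.7347, 435.0204, 447.0204, 260.5918
Sum = 2154.8571
Variance = 2154.8571/7 = 307.8367

Variance = 307.8367


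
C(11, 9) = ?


C(11,9) = 11!/(9! × 2!)
= 39916800/(362880 × 2)
= 55

C(11,9) = 55


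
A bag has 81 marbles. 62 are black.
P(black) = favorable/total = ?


P = 62/81 = 0.7654

P = 0.7654


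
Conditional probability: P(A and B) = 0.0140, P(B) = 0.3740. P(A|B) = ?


P(A|B) = 0.0140/0.3740 = 0.0374

P(A|B) = 0.0374


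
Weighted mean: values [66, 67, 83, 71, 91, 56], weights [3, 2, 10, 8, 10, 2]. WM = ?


Numerator = 66*3 + 67*2 + 83*10 + 71*8 + 91*10 + 56*2 = 2752
Denominator = 3 + 2 + 10 + 8 + 10 + 2 = 35
WM = 2752/35 = 78.6286

WM = 78.6286


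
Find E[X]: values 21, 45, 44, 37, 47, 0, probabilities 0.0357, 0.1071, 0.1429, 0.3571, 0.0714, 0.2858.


E[X] = 21*0.0357 + 45*0.1071 + 44*0.1429 + 37*0.3571 + 47*0.0714 + 0*0.2858
= 0.7497 + 4.8195 + 6.2876 + 13.2127 + 3.3558 + 0
= 28.4253

E[X] = 28.4253


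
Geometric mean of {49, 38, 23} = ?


Product = 49 × 38 × 23 = 42826
GM = 42826^(1/3) = 34.9867

GM = 34.9867


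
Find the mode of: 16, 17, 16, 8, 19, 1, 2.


Frequencies: 1:1, 2:1, 8:1, 16:2, 17:1, 19:1
Max frequency = 2
Mode = 16

Mode = 16


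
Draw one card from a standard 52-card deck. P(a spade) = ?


13 spades in 52 cards
P = 13/52 = 0.2500

P = 0.2500


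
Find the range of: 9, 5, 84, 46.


Max = 84, Min = 5
Range = 84 - 5 = 79

Range = 79


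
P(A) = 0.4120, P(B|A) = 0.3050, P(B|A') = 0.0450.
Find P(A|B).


P(B) = P(B|A)*P(A) + P(B|A')*P(A')
= 0.3050*0.4120 + 0.0450*0.5880
= 0.125660 + 0.026460 = 0.152120
P(A|B) = 0.125660/0.152120 = 0.8261

P(A|B) = 0.8261


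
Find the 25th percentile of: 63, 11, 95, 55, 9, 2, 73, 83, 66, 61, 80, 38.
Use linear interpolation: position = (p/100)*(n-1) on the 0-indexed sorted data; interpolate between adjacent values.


Sorted: 2, 9, 11, 38, 55, 61, 63, 66, 73, 80, 83, 95
n = 12
Index = 25/100 * 11 = 2.7500
Lower = data[2] = 11, Upper = data[3] = 38
P25 = 11 + 0.7500*(27) = 31.2500

P25 = 31.2500


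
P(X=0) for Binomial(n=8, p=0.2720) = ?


C(8,0) = 1
p^0 = 1.000000
(1-p)^8 = 0.078895
P = 1 * 1.000000 * 0.078895 = 0.0789

P(X=0) = 0.0789


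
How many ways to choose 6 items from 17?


C(17,6) = 17!/(6! × 11!)
= 355687428096000/(720 × 39916800)
= 12376

C(17,6) = 12376


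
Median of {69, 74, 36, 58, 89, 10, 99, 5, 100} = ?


Sorted: 5, 10, 36, 58, 69, 74, 89, 99, 100
n = 9 (odd)
Middle value = 69

Median = 69


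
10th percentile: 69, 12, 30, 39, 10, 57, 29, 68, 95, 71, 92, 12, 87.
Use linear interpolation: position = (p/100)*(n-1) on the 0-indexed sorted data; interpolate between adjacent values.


Sorted: 10, 12, 12, 29, 30, 39, 57, 68, 69, 71, 87, 92, 95
n = 13
Index = 10/100 * 12 = 1.2000
Lower = data[1] = 12, Upper = data[2] = 12
P10 = 12 + 0.2000*(0) = 12.0000

P10 = 12.0000


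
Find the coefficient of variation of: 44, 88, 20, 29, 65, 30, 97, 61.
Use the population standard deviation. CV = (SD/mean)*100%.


Mean = 54.2500
SD = 26.5318
CV = (26.5318/54.2500)*100 = 48.9066%

CV = 48.9066%


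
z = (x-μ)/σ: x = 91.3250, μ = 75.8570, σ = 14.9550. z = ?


z = (91.3250 - 75.8570)/14.9550
= 15.4680/14.9550
= 1.0343

z = 1.0343


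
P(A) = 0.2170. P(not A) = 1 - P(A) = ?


P(not A) = 1 - 0.2170 = 0.7830

P(not A) = 0.7830


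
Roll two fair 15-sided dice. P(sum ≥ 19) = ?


Total outcomes = 15×15 = 225
Favorable (sum ≥ 19): 78
P = 78/225 = 0.3467

P = 0.3467


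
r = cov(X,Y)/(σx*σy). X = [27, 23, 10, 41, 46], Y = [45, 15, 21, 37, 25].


Mean X = 29.4000, Mean Y = 28.6000
SD X = 12.908912, SD Y = 10.910545
Cov = 46.560000
r = 46.560000/(12.908912*10.910545) = 0.3306

r = 0.3306


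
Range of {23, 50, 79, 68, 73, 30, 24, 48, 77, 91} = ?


Max = 91, Min = 23
Range = 91 - 23 = 68

Range = 68


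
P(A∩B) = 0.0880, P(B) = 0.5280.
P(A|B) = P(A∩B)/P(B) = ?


P(A|B) = 0.0880/0.5280 = 0.1667

P(A|B) = 0.1667


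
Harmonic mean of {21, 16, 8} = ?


Sum of reciprocals = 1/21 + 1/16 + 1/8 = 0.235119
HM = 3/0.235119 = 12.7595

HM = 12.7595


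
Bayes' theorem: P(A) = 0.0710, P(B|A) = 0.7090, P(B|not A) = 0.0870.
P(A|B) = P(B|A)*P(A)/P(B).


P(B) = P(B|A)*P(A) + P(B|A')*P(A')
= 0.7090*0.0710 + 0.0870*0.9290
= 0.050339 + 0.080823 = 0.131162
P(A|B) = 0.050339/0.131162 = 0.3838

P(A|B) = 0.3838


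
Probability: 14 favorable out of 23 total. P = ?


P = 14/23 = 0.6087

P = 0.6087


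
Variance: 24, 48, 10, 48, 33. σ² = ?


Mean = 32.6000
Squared deviations: 73.9600, 237.1600, 510.7600, 237.1600, 0.1600
Sum = 1059.2000
Variance = 1059.2000/5 = 211.8400

Variance = 211.8400


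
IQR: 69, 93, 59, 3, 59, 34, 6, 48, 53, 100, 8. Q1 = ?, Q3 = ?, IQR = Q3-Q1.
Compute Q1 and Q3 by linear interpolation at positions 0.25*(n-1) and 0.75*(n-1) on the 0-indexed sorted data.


Sorted: 3, 6, 8, 34, 48, 53, 59, 59, 69, 93, 100
Q1 (25th %ile) = 21.0000
Q3 (75th %ile) = 64.0000
IQR = 64.0000 - 21.0000 = 43.0000

IQR = 43.0000


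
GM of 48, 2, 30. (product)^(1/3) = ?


Product = 48 × 2 × 30 = 2880
GM = 2880^(1/3) = 14.2276

GM = 14.2276


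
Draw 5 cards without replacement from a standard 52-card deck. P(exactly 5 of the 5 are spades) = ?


Hypergeometric: P(X=5) = C(13,5)·C(39,0) / C(52,5)
= 1287 × 1 / 2598960
= 1287/2598960 = 0.0005

P = 0.0005


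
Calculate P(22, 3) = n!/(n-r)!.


P(22,3) = 22!/19!
= 1124000727777607680000/121645100408832000
= 9240

P(22,3) = 9240


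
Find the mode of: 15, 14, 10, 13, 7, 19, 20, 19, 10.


Frequencies: 7:1, 10:2, 13:1, 14:1, 15:1, 19:2, 20:1
Max frequency = 2
Mode = 10, 19

Mode = 10, 19


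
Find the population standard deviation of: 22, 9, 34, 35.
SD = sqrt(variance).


Mean = 25.0000
Variance = 111.5000
SD = sqrt(111.5000) = 10.5594

SD = 10.5594


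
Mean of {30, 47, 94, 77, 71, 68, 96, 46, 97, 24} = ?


Sum = 30 + 47 + 94 + 77 + 71 + 68 + 96 + 46 + 97 + 24 = 650
n = 10
Mean = 650/10 = 65.0000

Mean = 65.0000


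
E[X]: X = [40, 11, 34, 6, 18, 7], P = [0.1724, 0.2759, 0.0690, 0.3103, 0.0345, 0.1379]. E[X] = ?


E[X] = 40*0.1724 + 11*0.2759 + 34*0.0690 + 6*0.3103 + 18*0.0345 + 7*0.1379
= 6.8960 + 3.0349 + 2.3460 + 1.8618 + 0.6210 + 0.9653
= 15.7250

E[X] = 15.7250


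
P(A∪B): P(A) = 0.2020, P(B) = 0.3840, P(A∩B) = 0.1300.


P(A∪B) = 0.2020 + 0.3840 - 0.1300
= 0.5860 - 0.1300
= 0.4560

P(A∪B) = 0.4560


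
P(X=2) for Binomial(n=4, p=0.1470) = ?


C(4,2) = 6
p^2 = 0.021609
(1-p)^2 = 0.727609
P = 6 * 0.021609 * 0.727609 = 0.0943

P(X=2) = 0.0943


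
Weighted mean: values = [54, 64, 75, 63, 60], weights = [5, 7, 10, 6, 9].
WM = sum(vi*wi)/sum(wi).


Numerator = 54*5 + 64*7 + 75*10 + 63*6 + 60*9 = 2386
Denominator = 5 + 7 + 10 + 6 + 9 = 37
WM = 2386/37 = 64.4865

WM = 64.4865


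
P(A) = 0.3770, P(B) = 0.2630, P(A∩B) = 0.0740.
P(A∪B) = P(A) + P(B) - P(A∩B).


P(A∪B) = 0.3770 + 0.2630 - 0.0740
= 0.6400 - 0.0740
= 0.5660

P(A∪B) = 0.5660


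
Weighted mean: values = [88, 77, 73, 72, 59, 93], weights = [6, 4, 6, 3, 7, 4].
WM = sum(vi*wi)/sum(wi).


Numerator = 88*6 + 77*4 + 73*6 + 72*3 + 59*7 + 93*4 = 2275
Denominator = 6 + 4 + 6 + 3 + 7 + 4 = 30
WM = 2275/30 = 75.8333

WM = 75.8333


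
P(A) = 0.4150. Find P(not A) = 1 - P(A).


P(not A) = 1 - 0.4150 = 0.5850

P(not A) = 0.5850


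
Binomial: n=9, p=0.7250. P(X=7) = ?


C(9,7) = 36
p^7 = 0.105285
(1-p)^2 = 0.075625
P = 36 * 0.105285 * 0.075625 = 0.2866

P(X=7) = 0.2866


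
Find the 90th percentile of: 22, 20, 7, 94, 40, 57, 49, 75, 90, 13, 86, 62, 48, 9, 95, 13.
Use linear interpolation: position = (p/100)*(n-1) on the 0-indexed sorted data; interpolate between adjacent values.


Sorted: 7, 9, 13, 13, 20, 22, 40, 48, 49, 57, 62, 75, 86, 90, 94, 95
n = 16
Index = 90/100 * 15 = 13.5000
Lower = data[13] = 90, Upper = data[14] = 94
P90 = 90 + 0.5000*(4) = 92.0000

P90 = 92.0000


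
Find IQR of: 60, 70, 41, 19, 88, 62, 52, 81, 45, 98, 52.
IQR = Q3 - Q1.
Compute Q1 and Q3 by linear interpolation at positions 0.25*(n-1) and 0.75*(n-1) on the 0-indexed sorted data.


Sorted: 19, 41, 45, 52, 52, 60, 62, 70, 81, 88, 98
Q1 (25th %ile) = 48.5000
Q3 (75th %ile) = 75.5000
IQR = 75.5000 - 48.5000 = 27.0000

IQR = 27.0000


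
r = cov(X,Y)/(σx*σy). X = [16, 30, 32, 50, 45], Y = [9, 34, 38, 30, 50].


Mean X = 34.6000, Mean Y = 32.2000
SD X = 11.993331, SD Y = 13.392535
Cov = 111.880000
r = 111.880000/(11.993331*13.392535) = 0.6965

r = 0.6965


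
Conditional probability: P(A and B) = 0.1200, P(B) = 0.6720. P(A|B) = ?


P(A|B) = 0.1200/0.6720 = 0.1786

P(A|B) = 0.1786


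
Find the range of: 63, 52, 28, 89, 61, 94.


Max = 94, Min = 28
Range = 94 - 28 = 66

Range = 66


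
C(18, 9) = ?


C(18,9) = 18!/(9! × 9!)
= 6402373705728000/(362880 × 362880)
= 48620

C(18,9) = 48620


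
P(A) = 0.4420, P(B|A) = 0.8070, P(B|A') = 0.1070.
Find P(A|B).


P(B) = P(B|A)*P(A) + P(B|A')*P(A')
= 0.8070*0.4420 + 0.1070*0.5580
= 0.356694 + 0.059706 = 0.416400
P(A|B) = 0.356694/0.416400 = 0.8566

P(A|B) = 0.8566


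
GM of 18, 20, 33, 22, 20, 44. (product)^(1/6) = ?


Product = 18 × 20 × 33 × 22 × 20 × 44 = 229996800
GM = 229996800^(1/6) = 24.7526

GM = 24.7526


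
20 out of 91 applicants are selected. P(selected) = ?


P = 20/91 = 0.2198

P = 0.2198


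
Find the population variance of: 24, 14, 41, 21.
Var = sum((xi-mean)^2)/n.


Mean = 25.0000
Squared deviations: 1.0000, 121.0000, 256.0000, 16.0000
Sum = 394.0000
Variance = 394.0000/4 = 98.5000

Variance = 98.5000


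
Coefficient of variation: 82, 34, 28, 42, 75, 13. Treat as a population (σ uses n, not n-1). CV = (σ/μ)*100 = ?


Mean = 45.6667
SD = 24.8641
CV = (24.8641/45.6667)*100 = 54.4469%

CV = 54.4469%


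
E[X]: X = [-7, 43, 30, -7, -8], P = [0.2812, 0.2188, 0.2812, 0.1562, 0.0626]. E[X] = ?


E[X] = -7*0.2812 + 43*0.2188 + 30*0.2812 - 7*0.1562 - 8*0.0626
= -1.9684 + 9.4084 + 8.4360 - 1.0934 - 0.5008
= 14.2818

E[X] = 14.2818


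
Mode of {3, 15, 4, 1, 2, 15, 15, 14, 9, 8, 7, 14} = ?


Frequencies: 1:1, 2:1, 3:1, 4:1, 7:1, 8:1, 9:1, 14:2, 15:3
Max frequency = 3
Mode = 15

Mode = 15


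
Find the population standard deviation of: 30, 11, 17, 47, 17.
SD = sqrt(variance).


Mean = 24.4000
Variance = 166.2400
SD = sqrt(166.2400) = 12.8934

SD = 12.8934


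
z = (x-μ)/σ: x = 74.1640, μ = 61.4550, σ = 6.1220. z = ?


z = (74.1640 - 61.4550)/6.1220
= 12.7090/6.1220
= 2.0760

z = 2.0760


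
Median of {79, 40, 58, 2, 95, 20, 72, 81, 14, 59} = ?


Sorted: 2, 14, 20, 40, 58, 59, 72, 79, 81, 95
n = 10 (even)
Middle values: 58 and 59
Median = (58+59)/2 = 58.5000

Median = 58.5000


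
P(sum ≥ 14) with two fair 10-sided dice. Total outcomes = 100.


Total outcomes = 10×10 = 100
Favorable (sum ≥ 14): 28
P = 28/100 = 0.2800

P = 0.2800


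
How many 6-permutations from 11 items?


P(11,6) = 11!/5!
= 39916800/120
= 332640

P(11,6) = 332640


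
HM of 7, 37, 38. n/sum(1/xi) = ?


Sum of reciprocals = 1/7 + 1/37 + 1/38 = 0.196200
HM = 3/0.196200 = 15.2905

HM = 15.2905


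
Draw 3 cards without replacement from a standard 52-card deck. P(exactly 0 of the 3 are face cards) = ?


Hypergeometric: P(X=0) = C(12,0)·C(40,3) / C(52,3)
= 1 × 9880 / 22100
= 9880/22100 = 0.4471

P = 0.4471


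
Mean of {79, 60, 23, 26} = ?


Sum = 79 + 60 + 23 + 26 = 188
n = 4
Mean = 188/4 = 47.0000

Mean = 47.0000


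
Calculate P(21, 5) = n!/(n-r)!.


P(21,5) = 21!/16!
= 51090942171709440000/20922789888000
= 2441880

P(21,5) = 2441880


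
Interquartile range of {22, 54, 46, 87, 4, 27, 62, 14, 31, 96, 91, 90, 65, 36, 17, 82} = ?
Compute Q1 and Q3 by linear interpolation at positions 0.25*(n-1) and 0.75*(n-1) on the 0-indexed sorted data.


Sorted: 4, 14, 17, 22, 27, 31, 36, 46, 54, 62, 65, 82, 87, 90, 91, 96
Q1 (25th %ile) = 25.7500
Q3 (75th %ile) = 83.2500
IQR = 83.2500 - 25.7500 = 57.5000

IQR = 57.5000


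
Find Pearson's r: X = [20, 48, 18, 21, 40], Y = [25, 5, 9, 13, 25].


Mean X = 29.4000, Mean Y = 15.4000
SD X = 12.224565, SD Y = 8.236504
Cov = -17.760000
r = -17.760000/(12.224565*8.236504) = -0.1764

r = -0.1764


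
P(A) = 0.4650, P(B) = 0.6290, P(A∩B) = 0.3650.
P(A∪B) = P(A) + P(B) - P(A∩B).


P(A∪B) = 0.4650 + 0.6290 - 0.3650
= 1.0940 - 0.3650
= 0.7290

P(A∪B) = 0.7290


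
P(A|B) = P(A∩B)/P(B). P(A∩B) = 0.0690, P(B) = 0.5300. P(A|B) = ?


P(A|B) = 0.0690/0.5300 = 0.1302

P(A|B) = 0.1302


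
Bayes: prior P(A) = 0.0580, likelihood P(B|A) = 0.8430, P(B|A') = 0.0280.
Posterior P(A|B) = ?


P(B) = P(B|A)*P(A) + P(B|A')*P(A')
= 0.8430*0.0580 + 0.0280*0.9420
= 0.048894 + 0.026376 = 0.075270
P(A|B) = 0.048894/0.075270 = 0.6496

P(A|B) = 0.6496


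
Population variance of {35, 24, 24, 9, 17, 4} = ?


Mean = 18.8333
Squared deviations: 261.3611, 26.6944, 26.6944, 96.6944, 3.3611, 220.0278
Sum = 634.8333
Variance = 634.8333/6 = 105.8056

Variance = 105.8056


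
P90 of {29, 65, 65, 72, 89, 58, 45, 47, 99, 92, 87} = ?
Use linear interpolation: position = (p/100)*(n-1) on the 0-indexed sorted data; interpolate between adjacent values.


Sorted: 29, 45, 47, 58, 65, 65, 72, 87, 89, 92, 99
n = 11
Index = 90/100 * 10 = 9.0000
Lower = data[9] = 92, Upper = data[10] = 99
P90 = 92 + 0*(7) = 92.0000

P90 = 92.0000


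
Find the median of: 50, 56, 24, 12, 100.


Sorted: 12, 24, 50, 56, 100
n = 5 (odd)
Middle value = 50

Median = 50


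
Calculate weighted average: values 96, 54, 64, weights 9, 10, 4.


Numerator = 96*9 + 54*10 + 64*4 = 1660
Denominator = 9 + 10 + 4 = 23
WM = 1660/23 = 72.1739

WM = 72.1739


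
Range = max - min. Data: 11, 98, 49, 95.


Max = 98, Min = 11
Range = 98 - 11 = 87

Range = 87


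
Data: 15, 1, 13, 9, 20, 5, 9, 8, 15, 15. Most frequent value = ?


Frequencies: 1:1, 5:1, 8:1, 9:2, 13:1, 15:3, 20:1
Max frequency = 3
Mode = 15

Mode = 15


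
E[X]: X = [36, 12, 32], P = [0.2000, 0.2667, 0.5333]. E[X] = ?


E[X] = 36*0.2000 + 12*0.2667 + 32*0.5333
= 7.2000 + 3.2004 + 17.0656
= 27.4660

E[X] = 27.4660


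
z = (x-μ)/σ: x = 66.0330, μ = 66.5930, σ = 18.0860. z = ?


z = (66.0330 - 66.5930)/18.0860
= -0.5600/18.0860
= -0.0310

z = -0.0310


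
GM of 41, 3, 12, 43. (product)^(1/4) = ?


Product = 41 × 3 × 12 × 43 = 63468
GM = 63468^(1/4) = 15.8723

GM = 15.8723


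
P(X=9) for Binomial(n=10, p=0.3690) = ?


C(10,9) = 10
p^9 = 0.000127
(1-p)^1 = 0.631000
P = 10 * 0.000127 * 0.631000 = 0.0008

P(X=9) = 0.0008


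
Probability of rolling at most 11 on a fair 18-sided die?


Favorable outcomes (roll ≤ 11): 11
Total outcomes = 18
P = 11/18 = 0.6111

P = 0.6111


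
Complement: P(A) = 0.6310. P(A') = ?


P(not A) = 1 - 0.6310 = 0.3690

P(not A) = 0.3690


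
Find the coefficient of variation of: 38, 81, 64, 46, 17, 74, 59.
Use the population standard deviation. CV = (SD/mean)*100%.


Mean = 54.1429
SD = 20.5039
CV = (20.5039/54.1429)*100 = 37.8699%

CV = 37.8699%
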